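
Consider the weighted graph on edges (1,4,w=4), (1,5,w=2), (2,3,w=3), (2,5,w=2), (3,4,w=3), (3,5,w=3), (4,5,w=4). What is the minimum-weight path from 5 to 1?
2 (path: 5 -> 1; weights 2 = 2)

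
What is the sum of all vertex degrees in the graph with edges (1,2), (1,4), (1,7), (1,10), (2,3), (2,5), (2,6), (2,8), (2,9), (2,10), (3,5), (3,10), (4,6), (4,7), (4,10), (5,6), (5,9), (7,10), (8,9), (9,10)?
40 (handshake: sum of degrees = 2|E| = 2 x 20 = 40)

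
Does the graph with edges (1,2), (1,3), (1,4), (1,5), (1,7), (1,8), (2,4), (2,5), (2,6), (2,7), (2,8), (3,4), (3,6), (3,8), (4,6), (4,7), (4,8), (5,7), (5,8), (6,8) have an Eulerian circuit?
Yes (the graph is connected and all 8 vertices have even degree)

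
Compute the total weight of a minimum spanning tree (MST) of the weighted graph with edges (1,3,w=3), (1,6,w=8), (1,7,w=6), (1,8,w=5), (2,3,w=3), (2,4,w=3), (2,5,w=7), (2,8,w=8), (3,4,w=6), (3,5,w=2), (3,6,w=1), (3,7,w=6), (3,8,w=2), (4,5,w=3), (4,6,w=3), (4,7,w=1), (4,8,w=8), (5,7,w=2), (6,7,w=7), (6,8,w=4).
14 (MST edges: (1,3,w=3), (2,3,w=3), (3,5,w=2), (3,6,w=1), (3,8,w=2), (4,7,w=1), (5,7,w=2); sum of weights 3 + 3 + 2 + 1 + 2 + 1 + 2 = 14)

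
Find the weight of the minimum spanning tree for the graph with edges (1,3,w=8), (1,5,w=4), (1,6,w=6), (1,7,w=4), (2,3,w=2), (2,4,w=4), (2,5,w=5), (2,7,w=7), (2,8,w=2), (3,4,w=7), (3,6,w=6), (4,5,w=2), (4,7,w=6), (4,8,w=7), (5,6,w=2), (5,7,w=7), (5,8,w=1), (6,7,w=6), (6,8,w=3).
17 (MST edges: (1,5,w=4), (1,7,w=4), (2,3,w=2), (2,8,w=2), (4,5,w=2), (5,6,w=2), (5,8,w=1); sum of weights 4 + 4 + 2 + 2 + 2 + 2 + 1 = 17)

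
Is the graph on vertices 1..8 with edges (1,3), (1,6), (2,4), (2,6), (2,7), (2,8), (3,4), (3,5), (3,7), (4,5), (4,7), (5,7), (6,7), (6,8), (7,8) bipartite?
No (odd cycle of length 5: 2 -> 6 -> 1 -> 3 -> 4 -> 2)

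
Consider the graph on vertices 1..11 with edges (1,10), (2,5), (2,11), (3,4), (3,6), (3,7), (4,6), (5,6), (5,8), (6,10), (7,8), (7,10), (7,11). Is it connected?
No, it has 2 components: {1, 2, 3, 4, 5, 6, 7, 8, 10, 11}, {9}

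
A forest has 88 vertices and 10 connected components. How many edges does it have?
78 (Each of the 10 component trees on V_i vertices has V_i - 1 edges; summing gives V - C = 88 - 10 = 78)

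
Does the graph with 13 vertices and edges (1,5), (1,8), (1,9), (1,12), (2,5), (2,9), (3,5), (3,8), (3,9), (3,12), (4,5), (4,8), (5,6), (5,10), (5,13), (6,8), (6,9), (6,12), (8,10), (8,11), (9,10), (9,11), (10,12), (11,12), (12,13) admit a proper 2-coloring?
Yes. Partition: {1, 2, 3, 4, 6, 7, 10, 11, 13}, {5, 8, 9, 12}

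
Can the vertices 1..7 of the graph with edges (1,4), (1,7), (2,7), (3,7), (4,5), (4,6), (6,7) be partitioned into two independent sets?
Yes. Partition: {1, 2, 3, 5, 6}, {4, 7}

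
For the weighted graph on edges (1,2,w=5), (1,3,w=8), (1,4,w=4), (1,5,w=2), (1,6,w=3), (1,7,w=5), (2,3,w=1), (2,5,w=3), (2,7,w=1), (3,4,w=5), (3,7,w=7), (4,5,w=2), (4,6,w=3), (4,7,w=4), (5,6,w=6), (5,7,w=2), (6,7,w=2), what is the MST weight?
10 (MST edges: (1,5,w=2), (2,3,w=1), (2,7,w=1), (4,5,w=2), (5,7,w=2), (6,7,w=2); sum of weights 2 + 1 + 1 + 2 + 2 + 2 = 10)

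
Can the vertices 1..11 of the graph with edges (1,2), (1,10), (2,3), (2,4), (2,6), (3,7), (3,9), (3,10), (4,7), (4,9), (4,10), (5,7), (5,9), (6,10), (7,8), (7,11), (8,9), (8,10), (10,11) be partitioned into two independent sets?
Yes. Partition: {1, 3, 4, 5, 6, 8, 11}, {2, 7, 9, 10}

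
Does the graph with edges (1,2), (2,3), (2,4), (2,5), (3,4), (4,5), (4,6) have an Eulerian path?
Yes (the graph is connected and exactly 2 vertices have odd degree: {1, 6}; any Eulerian path must start and end at those)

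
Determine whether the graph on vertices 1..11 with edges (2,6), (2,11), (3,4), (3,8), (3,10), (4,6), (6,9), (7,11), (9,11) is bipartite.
Yes. Partition: {1, 2, 4, 5, 7, 8, 9, 10}, {3, 6, 11}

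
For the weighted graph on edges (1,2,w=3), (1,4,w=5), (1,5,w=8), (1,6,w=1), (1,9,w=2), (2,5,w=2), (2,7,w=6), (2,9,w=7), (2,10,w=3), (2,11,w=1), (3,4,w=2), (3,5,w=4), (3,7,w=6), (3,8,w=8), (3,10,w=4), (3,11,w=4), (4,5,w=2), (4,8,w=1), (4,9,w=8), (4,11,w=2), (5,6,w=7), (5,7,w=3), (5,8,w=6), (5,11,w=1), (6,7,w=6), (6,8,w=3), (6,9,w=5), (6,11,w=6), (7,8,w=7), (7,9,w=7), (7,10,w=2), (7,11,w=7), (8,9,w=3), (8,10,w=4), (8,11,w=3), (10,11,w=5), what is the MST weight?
18 (MST edges: (1,2,w=3), (1,6,w=1), (1,9,w=2), (2,10,w=3), (2,11,w=1), (3,4,w=2), (4,5,w=2), (4,8,w=1), (5,11,w=1), (7,10,w=2); sum of weights 3 + 1 + 2 + 3 + 1 + 2 + 2 + 1 + 1 + 2 = 18)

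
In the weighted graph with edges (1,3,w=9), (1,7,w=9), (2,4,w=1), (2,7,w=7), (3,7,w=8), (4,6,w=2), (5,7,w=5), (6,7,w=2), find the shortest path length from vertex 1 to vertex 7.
9 (path: 1 -> 7; weights 9 = 9)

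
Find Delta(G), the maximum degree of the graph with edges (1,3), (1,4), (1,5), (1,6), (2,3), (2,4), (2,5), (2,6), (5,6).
4 (attained at vertices 1, 2)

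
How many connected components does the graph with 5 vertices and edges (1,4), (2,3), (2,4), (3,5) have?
1 (components: {1, 2, 3, 4, 5})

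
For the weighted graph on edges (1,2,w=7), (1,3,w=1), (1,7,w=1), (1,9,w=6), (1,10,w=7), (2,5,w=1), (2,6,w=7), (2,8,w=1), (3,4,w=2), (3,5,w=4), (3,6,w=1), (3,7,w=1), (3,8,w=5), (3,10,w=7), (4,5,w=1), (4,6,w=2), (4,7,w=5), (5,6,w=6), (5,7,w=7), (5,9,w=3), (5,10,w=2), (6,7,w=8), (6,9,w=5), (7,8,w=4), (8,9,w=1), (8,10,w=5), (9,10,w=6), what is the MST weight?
11 (MST edges: (1,3,w=1), (1,7,w=1), (2,5,w=1), (2,8,w=1), (3,4,w=2), (3,6,w=1), (4,5,w=1), (5,10,w=2), (8,9,w=1); sum of weights 1 + 1 + 1 + 1 + 2 + 1 + 1 + 2 + 1 = 11)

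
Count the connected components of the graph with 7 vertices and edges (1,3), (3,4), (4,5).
4 (components: {1, 3, 4, 5}, {2}, {6}, {7})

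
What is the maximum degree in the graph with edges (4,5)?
1 (attained at vertices 4, 5)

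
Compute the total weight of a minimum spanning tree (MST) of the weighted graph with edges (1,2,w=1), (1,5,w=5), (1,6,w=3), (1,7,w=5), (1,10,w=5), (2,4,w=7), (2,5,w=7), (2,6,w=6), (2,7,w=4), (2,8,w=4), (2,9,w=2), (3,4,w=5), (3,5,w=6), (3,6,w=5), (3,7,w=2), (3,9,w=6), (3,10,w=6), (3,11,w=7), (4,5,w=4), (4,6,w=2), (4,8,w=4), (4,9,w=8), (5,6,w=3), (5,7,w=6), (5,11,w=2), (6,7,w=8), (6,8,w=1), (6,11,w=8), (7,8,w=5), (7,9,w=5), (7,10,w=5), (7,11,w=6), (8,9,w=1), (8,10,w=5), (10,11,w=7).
23 (MST edges: (1,2,w=1), (1,10,w=5), (2,7,w=4), (2,9,w=2), (3,7,w=2), (4,6,w=2), (5,6,w=3), (5,11,w=2), (6,8,w=1), (8,9,w=1); sum of weights 1 + 5 + 4 + 2 + 2 + 2 + 3 + 2 + 1 + 1 = 23)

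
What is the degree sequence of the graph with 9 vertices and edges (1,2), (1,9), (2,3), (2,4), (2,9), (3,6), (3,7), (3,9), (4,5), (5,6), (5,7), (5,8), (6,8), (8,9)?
[4, 4, 4, 4, 3, 3, 2, 2, 2] (degrees: deg(1)=2, deg(2)=4, deg(3)=4, deg(4)=2, deg(5)=4, deg(6)=3, deg(7)=2, deg(8)=3, deg(9)=4)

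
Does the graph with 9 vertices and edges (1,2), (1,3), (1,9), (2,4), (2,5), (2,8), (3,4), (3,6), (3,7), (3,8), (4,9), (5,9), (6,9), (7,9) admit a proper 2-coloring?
Yes. Partition: {1, 4, 5, 6, 7, 8}, {2, 3, 9}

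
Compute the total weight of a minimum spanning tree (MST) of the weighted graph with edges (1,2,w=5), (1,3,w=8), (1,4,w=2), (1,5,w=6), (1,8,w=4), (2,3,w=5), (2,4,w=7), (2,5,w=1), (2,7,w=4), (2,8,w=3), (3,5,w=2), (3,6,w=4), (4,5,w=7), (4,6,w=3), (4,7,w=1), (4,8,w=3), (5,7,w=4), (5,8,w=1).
13 (MST edges: (1,4,w=2), (2,5,w=1), (3,5,w=2), (4,6,w=3), (4,7,w=1), (4,8,w=3), (5,8,w=1); sum of weights 2 + 1 + 2 + 3 + 1 + 3 + 1 = 13)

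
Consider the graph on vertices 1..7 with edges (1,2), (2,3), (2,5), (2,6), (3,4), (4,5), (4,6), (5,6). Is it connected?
No, it has 2 components: {1, 2, 3, 4, 5, 6}, {7}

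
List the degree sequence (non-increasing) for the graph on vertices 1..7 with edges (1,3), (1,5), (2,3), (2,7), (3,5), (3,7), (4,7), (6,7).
[4, 4, 2, 2, 2, 1, 1] (degrees: deg(1)=2, deg(2)=2, deg(3)=4, deg(4)=1, deg(5)=2, deg(6)=1, deg(7)=4)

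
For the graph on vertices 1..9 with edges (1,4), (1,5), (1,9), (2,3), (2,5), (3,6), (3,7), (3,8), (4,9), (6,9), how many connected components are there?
1 (components: {1, 2, 3, 4, 5, 6, 7, 8, 9})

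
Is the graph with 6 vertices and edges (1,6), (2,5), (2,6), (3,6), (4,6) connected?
Yes (BFS from 1 visits [1, 6, 2, 3, 4, 5] — all 6 vertices reached)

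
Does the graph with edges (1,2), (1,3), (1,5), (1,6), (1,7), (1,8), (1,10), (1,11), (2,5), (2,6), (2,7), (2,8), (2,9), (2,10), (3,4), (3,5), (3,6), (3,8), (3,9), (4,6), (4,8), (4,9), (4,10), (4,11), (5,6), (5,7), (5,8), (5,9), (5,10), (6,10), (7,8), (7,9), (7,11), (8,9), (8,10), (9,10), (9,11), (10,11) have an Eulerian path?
Yes (the graph is connected and exactly 2 vertices have odd degree: {2, 11}; any Eulerian path must start and end at those)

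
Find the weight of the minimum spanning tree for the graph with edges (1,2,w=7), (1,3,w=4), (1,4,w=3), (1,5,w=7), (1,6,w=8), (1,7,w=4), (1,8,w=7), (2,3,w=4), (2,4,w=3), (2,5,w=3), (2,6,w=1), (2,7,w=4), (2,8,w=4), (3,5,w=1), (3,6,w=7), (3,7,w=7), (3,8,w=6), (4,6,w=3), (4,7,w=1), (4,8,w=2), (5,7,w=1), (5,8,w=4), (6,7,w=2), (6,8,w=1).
10 (MST edges: (1,4,w=3), (2,6,w=1), (3,5,w=1), (4,7,w=1), (4,8,w=2), (5,7,w=1), (6,8,w=1); sum of weights 3 + 1 + 1 + 1 + 2 + 1 + 1 = 10)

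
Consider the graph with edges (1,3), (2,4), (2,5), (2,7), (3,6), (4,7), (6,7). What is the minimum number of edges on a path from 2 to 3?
3 (path: 2 -> 7 -> 6 -> 3, 3 edges)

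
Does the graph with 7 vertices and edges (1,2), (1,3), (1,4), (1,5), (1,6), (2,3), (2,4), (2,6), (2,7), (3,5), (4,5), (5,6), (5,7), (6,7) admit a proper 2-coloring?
No (odd cycle of length 3: 2 -> 1 -> 3 -> 2)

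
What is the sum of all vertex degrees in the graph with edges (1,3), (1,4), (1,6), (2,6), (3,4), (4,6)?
12 (handshake: sum of degrees = 2|E| = 2 x 6 = 12)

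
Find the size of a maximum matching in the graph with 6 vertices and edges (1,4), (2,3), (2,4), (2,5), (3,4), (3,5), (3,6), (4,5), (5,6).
3 (matching: (1,4), (2,3), (5,6); upper bound floor(n/2) = floor(6/2) = 3)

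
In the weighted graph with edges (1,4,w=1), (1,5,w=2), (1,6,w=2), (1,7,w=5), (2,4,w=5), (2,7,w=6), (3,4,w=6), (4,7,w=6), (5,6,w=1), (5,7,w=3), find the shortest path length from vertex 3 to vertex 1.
7 (path: 3 -> 4 -> 1; weights 6 + 1 = 7)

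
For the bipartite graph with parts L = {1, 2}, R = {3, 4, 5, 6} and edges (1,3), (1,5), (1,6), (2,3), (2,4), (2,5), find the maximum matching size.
2 (matching: (1,6), (2,5); upper bound min(|L|,|R|) = min(2,4) = 2)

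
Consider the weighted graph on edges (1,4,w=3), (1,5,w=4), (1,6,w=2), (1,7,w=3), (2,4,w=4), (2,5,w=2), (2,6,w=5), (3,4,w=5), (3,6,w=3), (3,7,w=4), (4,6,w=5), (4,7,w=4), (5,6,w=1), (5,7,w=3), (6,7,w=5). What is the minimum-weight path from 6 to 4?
5 (path: 6 -> 4; weights 5 = 5)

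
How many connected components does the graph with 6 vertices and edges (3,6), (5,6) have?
4 (components: {1}, {2}, {3, 5, 6}, {4})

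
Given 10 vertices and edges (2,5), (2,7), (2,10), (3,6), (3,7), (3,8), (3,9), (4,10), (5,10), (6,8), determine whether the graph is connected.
No, it has 2 components: {1}, {2, 3, 4, 5, 6, 7, 8, 9, 10}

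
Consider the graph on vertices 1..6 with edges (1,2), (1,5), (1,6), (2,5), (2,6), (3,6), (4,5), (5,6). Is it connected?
Yes (BFS from 1 visits [1, 2, 5, 6, 4, 3] — all 6 vertices reached)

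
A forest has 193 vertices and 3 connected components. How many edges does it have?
190 (Each of the 3 component trees on V_i vertices has V_i - 1 edges; summing gives V - C = 193 - 3 = 190)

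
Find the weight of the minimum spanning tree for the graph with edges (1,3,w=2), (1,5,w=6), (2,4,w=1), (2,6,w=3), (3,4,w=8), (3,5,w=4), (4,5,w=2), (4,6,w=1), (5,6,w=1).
9 (MST edges: (1,3,w=2), (2,4,w=1), (3,5,w=4), (4,6,w=1), (5,6,w=1); sum of weights 2 + 1 + 4 + 1 + 1 = 9)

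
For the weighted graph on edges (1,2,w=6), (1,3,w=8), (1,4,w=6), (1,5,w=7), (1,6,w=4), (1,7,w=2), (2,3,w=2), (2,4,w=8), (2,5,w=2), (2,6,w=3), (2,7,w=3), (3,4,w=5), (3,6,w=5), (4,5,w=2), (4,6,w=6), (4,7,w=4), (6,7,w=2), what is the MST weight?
13 (MST edges: (1,7,w=2), (2,3,w=2), (2,5,w=2), (2,7,w=3), (4,5,w=2), (6,7,w=2); sum of weights 2 + 2 + 2 + 3 + 2 + 2 = 13)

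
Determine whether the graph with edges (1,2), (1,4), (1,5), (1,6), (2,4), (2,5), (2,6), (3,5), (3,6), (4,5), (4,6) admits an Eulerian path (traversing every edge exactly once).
Yes — and in fact it has an Eulerian circuit (the graph is connected and all 6 vertices have even degree)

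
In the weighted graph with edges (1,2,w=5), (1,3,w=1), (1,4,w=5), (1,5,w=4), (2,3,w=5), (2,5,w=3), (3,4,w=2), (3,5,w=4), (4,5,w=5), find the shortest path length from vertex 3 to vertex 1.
1 (path: 3 -> 1; weights 1 = 1)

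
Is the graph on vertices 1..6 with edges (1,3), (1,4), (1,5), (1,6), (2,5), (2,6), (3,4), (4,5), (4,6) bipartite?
No (odd cycle of length 3: 3 -> 1 -> 4 -> 3)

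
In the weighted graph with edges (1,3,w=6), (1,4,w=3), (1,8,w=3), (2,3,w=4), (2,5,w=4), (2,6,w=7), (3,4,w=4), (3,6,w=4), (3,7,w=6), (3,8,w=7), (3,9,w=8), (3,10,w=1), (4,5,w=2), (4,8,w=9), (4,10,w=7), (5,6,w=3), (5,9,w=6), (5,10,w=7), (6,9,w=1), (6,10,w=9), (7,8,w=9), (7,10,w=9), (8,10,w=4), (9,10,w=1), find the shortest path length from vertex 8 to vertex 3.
5 (path: 8 -> 10 -> 3; weights 4 + 1 = 5)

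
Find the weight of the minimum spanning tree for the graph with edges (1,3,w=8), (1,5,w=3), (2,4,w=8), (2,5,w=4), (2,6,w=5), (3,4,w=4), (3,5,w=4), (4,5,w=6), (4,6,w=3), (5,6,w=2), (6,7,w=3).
19 (MST edges: (1,5,w=3), (2,5,w=4), (3,5,w=4), (4,6,w=3), (5,6,w=2), (6,7,w=3); sum of weights 3 + 4 + 4 + 3 + 2 + 3 = 19)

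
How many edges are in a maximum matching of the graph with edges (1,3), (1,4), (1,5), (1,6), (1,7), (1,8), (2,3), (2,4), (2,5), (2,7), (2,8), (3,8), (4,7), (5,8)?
4 (matching: (1,6), (2,5), (3,8), (4,7); upper bound floor(n/2) = floor(8/2) = 4)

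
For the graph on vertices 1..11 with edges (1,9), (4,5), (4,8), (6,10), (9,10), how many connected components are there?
6 (components: {1, 6, 9, 10}, {2}, {3}, {4, 5, 8}, {7}, {11})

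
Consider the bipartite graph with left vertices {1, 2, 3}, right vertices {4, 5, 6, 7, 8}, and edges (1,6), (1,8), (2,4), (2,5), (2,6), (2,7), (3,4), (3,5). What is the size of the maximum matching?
3 (matching: (1,8), (2,7), (3,5); upper bound min(|L|,|R|) = min(3,5) = 3)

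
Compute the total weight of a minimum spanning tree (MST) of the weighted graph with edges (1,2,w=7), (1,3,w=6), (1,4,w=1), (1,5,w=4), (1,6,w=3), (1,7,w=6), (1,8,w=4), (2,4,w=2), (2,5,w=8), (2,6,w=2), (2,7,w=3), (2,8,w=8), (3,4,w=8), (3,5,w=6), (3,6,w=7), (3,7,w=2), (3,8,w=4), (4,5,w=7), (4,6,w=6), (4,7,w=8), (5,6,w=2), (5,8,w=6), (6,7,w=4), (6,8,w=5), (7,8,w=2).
14 (MST edges: (1,4,w=1), (2,4,w=2), (2,6,w=2), (2,7,w=3), (3,7,w=2), (5,6,w=2), (7,8,w=2); sum of weights 1 + 2 + 2 + 3 + 2 + 2 + 2 = 14)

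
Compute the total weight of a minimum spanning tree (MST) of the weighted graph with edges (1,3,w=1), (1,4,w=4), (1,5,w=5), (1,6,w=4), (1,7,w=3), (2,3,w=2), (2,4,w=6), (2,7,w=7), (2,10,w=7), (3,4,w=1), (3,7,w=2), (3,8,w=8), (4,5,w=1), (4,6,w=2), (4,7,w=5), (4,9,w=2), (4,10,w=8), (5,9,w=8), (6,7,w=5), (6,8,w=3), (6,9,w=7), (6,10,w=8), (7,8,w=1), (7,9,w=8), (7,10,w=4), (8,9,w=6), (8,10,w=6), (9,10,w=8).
16 (MST edges: (1,3,w=1), (2,3,w=2), (3,4,w=1), (3,7,w=2), (4,5,w=1), (4,6,w=2), (4,9,w=2), (7,8,w=1), (7,10,w=4); sum of weights 1 + 2 + 1 + 2 + 1 + 2 + 2 + 1 + 4 = 16)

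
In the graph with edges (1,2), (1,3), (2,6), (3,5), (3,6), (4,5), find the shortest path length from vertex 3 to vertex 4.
2 (path: 3 -> 5 -> 4, 2 edges)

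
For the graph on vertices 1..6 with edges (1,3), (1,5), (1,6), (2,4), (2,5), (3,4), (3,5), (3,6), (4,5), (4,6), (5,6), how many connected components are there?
1 (components: {1, 2, 3, 4, 5, 6})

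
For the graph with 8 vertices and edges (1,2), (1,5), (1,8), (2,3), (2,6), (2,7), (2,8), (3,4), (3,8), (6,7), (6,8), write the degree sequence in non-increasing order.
[5, 4, 3, 3, 3, 2, 1, 1] (degrees: deg(1)=3, deg(2)=5, deg(3)=3, deg(4)=1, deg(5)=1, deg(6)=3, deg(7)=2, deg(8)=4)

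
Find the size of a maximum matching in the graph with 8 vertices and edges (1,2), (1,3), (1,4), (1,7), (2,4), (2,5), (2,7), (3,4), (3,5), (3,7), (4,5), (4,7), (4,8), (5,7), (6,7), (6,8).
4 (matching: (1,2), (3,5), (4,8), (6,7); upper bound floor(n/2) = floor(8/2) = 4)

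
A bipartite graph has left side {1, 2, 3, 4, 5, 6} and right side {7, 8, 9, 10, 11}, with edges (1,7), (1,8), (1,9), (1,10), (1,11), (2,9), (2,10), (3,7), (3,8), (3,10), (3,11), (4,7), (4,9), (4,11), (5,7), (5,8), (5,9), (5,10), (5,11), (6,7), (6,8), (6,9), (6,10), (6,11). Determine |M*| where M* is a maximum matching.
5 (matching: (1,11), (2,10), (3,8), (4,9), (5,7); upper bound min(|L|,|R|) = min(6,5) = 5)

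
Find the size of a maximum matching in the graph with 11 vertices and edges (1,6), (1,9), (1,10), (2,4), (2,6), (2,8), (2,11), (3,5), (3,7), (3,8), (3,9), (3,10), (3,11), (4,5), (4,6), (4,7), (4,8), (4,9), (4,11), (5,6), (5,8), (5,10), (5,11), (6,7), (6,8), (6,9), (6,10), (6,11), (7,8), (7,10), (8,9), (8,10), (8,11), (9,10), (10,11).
5 (matching: (1,10), (3,9), (4,5), (6,7), (8,11); upper bound floor(n/2) = floor(11/2) = 5)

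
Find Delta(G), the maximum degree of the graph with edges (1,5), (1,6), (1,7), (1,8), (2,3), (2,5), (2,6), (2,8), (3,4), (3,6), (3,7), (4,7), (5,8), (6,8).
4 (attained at vertices 1, 2, 3, 6, 8)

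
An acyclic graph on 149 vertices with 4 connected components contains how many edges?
145 (Each of the 4 component trees on V_i vertices has V_i - 1 edges; summing gives V - C = 149 - 4 = 145)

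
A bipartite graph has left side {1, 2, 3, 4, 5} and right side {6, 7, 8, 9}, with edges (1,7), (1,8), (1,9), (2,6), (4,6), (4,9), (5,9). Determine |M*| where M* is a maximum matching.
3 (matching: (1,8), (2,6), (4,9); upper bound min(|L|,|R|) = min(5,4) = 4)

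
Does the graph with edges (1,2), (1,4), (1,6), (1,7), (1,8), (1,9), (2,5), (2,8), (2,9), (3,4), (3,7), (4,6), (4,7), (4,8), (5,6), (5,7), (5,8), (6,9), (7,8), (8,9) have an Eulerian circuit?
No (2 vertices have odd degree: {4, 7}; Eulerian circuit requires 0)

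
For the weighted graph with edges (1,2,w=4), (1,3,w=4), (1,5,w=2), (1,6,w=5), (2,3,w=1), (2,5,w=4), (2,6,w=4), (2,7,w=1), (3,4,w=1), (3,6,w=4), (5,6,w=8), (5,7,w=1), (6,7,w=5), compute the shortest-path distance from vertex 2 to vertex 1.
4 (path: 2 -> 1; weights 4 = 4)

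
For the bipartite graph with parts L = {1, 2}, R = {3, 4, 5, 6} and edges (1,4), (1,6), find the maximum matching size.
1 (matching: (1,6); upper bound min(|L|,|R|) = min(2,4) = 2)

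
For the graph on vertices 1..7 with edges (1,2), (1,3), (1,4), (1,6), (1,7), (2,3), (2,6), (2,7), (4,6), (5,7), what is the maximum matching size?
3 (matching: (2,3), (4,6), (5,7); upper bound floor(n/2) = floor(7/2) = 3)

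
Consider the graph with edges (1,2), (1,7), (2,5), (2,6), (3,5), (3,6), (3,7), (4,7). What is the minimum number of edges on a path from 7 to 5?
2 (path: 7 -> 3 -> 5, 2 edges)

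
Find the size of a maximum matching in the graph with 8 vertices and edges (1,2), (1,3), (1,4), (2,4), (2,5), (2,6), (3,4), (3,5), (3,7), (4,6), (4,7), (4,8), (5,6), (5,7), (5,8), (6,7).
4 (matching: (1,2), (3,7), (4,6), (5,8); upper bound floor(n/2) = floor(8/2) = 4)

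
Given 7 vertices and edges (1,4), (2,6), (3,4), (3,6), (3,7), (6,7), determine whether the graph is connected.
No, it has 2 components: {1, 2, 3, 4, 6, 7}, {5}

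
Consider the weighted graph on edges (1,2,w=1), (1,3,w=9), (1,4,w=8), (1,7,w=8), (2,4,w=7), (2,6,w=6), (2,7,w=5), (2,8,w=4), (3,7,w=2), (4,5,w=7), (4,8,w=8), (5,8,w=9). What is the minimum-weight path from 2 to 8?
4 (path: 2 -> 8; weights 4 = 4)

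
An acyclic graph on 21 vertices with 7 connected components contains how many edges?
14 (Each of the 7 component trees on V_i vertices has V_i - 1 edges; summing gives V - C = 21 - 7 = 14)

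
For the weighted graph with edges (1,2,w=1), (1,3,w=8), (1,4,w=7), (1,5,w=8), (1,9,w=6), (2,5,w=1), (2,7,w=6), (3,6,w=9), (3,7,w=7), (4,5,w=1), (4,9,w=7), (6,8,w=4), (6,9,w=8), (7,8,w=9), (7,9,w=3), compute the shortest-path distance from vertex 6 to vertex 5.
16 (path: 6 -> 9 -> 1 -> 2 -> 5; weights 8 + 6 + 1 + 1 = 16)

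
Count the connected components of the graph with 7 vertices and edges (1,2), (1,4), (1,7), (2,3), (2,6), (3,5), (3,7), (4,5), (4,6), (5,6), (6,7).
1 (components: {1, 2, 3, 4, 5, 6, 7})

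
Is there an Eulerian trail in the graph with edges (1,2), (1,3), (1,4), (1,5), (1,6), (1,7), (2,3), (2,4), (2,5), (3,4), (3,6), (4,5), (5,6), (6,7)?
Yes — and in fact it has an Eulerian circuit (the graph is connected and all 7 vertices have even degree)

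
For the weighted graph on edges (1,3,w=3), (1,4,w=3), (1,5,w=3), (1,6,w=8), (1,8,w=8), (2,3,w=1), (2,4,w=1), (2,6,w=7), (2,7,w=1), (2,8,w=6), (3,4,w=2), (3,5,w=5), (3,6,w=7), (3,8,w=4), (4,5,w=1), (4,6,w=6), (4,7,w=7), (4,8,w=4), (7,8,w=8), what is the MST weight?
17 (MST edges: (1,4,w=3), (2,3,w=1), (2,4,w=1), (2,7,w=1), (3,8,w=4), (4,5,w=1), (4,6,w=6); sum of weights 3 + 1 + 1 + 1 + 4 + 1 + 6 = 17)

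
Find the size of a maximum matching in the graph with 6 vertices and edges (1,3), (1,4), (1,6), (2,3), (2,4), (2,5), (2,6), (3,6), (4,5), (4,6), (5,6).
3 (matching: (1,3), (2,5), (4,6); upper bound floor(n/2) = floor(6/2) = 3)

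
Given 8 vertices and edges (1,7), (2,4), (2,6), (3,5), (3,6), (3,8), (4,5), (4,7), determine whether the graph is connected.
Yes (BFS from 1 visits [1, 7, 4, 2, 5, 6, 3, 8] — all 8 vertices reached)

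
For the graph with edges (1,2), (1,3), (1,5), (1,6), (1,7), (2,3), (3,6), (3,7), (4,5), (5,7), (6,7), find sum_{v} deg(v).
22 (handshake: sum of degrees = 2|E| = 2 x 11 = 22)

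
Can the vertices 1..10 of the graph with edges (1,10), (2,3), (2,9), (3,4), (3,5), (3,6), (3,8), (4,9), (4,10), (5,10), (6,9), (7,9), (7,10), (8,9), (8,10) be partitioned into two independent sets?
Yes. Partition: {1, 2, 4, 5, 6, 7, 8}, {3, 9, 10}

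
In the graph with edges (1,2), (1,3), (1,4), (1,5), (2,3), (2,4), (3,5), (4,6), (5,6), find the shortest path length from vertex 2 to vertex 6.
2 (path: 2 -> 4 -> 6, 2 edges)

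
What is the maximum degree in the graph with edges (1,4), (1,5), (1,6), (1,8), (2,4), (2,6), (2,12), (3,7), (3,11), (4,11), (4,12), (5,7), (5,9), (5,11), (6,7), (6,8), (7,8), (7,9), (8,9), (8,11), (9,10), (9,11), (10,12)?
5 (attained at vertices 7, 8, 9, 11)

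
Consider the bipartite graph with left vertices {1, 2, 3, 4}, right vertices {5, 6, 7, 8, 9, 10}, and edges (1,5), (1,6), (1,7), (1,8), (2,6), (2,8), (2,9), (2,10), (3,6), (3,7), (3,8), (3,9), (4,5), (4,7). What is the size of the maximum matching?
4 (matching: (1,8), (2,10), (3,9), (4,7); upper bound min(|L|,|R|) = min(4,6) = 4)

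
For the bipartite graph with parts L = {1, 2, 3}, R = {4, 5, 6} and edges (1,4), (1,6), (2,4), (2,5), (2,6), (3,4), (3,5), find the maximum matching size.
3 (matching: (1,6), (2,5), (3,4); upper bound min(|L|,|R|) = min(3,3) = 3)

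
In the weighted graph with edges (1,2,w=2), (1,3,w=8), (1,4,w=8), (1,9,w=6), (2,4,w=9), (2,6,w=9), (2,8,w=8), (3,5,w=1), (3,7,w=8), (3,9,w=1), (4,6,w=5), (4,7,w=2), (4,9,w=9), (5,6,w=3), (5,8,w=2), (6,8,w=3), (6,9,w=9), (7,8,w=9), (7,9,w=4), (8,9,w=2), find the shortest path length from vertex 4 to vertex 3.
7 (path: 4 -> 7 -> 9 -> 3; weights 2 + 4 + 1 = 7)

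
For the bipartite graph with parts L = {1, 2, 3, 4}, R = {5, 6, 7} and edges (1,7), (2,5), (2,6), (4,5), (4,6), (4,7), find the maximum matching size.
3 (matching: (1,7), (2,6), (4,5); upper bound min(|L|,|R|) = min(4,3) = 3)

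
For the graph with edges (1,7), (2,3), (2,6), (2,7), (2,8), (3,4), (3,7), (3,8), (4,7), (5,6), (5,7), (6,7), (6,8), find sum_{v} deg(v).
26 (handshake: sum of degrees = 2|E| = 2 x 13 = 26)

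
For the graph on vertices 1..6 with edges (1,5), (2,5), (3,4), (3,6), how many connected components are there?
2 (components: {1, 2, 5}, {3, 4, 6})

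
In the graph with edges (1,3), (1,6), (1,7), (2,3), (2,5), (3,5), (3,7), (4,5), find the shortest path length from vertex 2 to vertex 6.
3 (path: 2 -> 3 -> 1 -> 6, 3 edges)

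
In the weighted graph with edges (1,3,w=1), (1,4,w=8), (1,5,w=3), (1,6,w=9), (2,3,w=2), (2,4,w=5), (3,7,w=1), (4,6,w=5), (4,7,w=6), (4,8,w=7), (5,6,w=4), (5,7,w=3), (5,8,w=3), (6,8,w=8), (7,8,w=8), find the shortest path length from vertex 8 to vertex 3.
7 (path: 8 -> 5 -> 1 -> 3; weights 3 + 3 + 1 = 7)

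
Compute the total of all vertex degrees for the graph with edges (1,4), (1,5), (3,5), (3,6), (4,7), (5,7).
12 (handshake: sum of degrees = 2|E| = 2 x 6 = 12)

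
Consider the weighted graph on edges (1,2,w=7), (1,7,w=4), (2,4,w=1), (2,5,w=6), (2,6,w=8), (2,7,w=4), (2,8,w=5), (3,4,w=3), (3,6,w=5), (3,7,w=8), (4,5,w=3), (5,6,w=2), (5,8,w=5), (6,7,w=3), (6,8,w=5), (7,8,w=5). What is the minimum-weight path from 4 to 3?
3 (path: 4 -> 3; weights 3 = 3)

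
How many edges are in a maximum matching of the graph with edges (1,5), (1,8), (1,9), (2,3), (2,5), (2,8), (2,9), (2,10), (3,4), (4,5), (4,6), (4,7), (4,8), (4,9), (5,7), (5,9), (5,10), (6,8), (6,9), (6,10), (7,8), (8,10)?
5 (matching: (1,5), (2,3), (4,7), (6,9), (8,10); upper bound floor(n/2) = floor(10/2) = 5)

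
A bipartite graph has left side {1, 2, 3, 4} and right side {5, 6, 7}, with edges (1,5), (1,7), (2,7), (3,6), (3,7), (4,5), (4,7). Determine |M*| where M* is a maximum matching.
3 (matching: (1,7), (3,6), (4,5); upper bound min(|L|,|R|) = min(4,3) = 3)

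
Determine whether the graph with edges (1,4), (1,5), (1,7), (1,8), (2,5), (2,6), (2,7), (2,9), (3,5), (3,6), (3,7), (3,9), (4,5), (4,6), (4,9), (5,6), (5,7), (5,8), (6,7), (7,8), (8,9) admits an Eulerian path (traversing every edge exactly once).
Yes (the graph is connected and exactly 2 vertices have odd degree: {5, 6}; any Eulerian path must start and end at those)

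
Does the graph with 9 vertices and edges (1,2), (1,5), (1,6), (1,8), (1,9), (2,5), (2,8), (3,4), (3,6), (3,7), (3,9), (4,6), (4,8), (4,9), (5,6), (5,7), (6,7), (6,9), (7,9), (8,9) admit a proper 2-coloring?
No (odd cycle of length 3: 8 -> 1 -> 9 -> 8)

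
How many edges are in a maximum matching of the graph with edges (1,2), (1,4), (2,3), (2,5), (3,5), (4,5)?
2 (matching: (2,3), (4,5); upper bound floor(n/2) = floor(5/2) = 2)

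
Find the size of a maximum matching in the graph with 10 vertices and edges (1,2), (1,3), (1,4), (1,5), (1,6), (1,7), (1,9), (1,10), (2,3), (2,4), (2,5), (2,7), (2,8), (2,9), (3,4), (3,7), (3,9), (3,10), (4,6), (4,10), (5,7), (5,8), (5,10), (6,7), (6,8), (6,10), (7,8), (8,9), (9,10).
5 (matching: (1,10), (2,3), (4,6), (5,7), (8,9); upper bound floor(n/2) = floor(10/2) = 5)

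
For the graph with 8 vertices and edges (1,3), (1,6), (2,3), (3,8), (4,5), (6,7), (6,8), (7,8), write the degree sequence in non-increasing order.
[3, 3, 3, 2, 2, 1, 1, 1] (degrees: deg(1)=2, deg(2)=1, deg(3)=3, deg(4)=1, deg(5)=1, deg(6)=3, deg(7)=2, deg(8)=3)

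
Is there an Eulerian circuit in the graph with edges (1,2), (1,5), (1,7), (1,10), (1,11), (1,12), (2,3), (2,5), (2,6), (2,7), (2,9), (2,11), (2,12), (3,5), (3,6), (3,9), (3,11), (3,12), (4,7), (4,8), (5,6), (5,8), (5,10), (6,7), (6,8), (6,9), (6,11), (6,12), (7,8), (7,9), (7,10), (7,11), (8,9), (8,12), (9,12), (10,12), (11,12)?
Yes (the graph is connected and all 12 vertices have even degree)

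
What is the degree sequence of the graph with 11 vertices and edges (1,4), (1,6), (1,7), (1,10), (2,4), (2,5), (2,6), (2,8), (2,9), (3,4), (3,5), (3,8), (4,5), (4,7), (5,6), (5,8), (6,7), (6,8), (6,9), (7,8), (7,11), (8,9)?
[6, 6, 5, 5, 5, 5, 4, 3, 3, 1, 1] (degrees: deg(1)=4, deg(2)=5, deg(3)=3, deg(4)=5, deg(5)=5, deg(6)=6, deg(7)=5, deg(8)=6, deg(9)=3, deg(10)=1, deg(11)=1)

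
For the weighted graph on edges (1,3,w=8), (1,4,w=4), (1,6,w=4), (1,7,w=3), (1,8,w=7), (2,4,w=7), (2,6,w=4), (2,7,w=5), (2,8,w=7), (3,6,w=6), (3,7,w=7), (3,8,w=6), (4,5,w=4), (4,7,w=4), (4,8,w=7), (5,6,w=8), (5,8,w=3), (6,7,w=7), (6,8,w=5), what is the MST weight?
28 (MST edges: (1,4,w=4), (1,6,w=4), (1,7,w=3), (2,6,w=4), (3,6,w=6), (4,5,w=4), (5,8,w=3); sum of weights 4 + 4 + 3 + 4 + 6 + 4 + 3 = 28)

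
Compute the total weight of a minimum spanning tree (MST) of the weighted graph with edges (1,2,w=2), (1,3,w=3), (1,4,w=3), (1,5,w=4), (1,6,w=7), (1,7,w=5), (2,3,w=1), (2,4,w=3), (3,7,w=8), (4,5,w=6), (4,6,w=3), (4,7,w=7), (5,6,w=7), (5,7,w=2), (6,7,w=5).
15 (MST edges: (1,2,w=2), (1,4,w=3), (1,5,w=4), (2,3,w=1), (4,6,w=3), (5,7,w=2); sum of weights 2 + 3 + 4 + 1 + 3 + 2 = 15)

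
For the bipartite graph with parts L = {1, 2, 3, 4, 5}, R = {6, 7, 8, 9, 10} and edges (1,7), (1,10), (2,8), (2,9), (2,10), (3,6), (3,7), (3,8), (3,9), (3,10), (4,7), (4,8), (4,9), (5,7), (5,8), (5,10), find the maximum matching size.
5 (matching: (1,10), (2,9), (3,6), (4,7), (5,8); upper bound min(|L|,|R|) = min(5,5) = 5)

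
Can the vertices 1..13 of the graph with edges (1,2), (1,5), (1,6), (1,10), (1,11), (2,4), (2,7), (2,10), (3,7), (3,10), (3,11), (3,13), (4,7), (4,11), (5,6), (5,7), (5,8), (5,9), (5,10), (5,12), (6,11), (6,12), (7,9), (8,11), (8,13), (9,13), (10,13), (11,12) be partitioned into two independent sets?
No (odd cycle of length 3: 2 -> 1 -> 10 -> 2)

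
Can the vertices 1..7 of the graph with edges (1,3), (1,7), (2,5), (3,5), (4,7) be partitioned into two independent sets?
Yes. Partition: {1, 4, 5, 6}, {2, 3, 7}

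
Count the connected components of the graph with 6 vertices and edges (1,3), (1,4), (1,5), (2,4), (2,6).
1 (components: {1, 2, 3, 4, 5, 6})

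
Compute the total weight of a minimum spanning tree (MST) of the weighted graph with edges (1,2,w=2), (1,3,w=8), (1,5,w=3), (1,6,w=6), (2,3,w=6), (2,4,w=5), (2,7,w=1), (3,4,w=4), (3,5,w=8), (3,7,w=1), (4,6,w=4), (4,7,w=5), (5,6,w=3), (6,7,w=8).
14 (MST edges: (1,2,w=2), (1,5,w=3), (2,7,w=1), (3,4,w=4), (3,7,w=1), (5,6,w=3); sum of weights 2 + 3 + 1 + 4 + 1 + 3 = 14)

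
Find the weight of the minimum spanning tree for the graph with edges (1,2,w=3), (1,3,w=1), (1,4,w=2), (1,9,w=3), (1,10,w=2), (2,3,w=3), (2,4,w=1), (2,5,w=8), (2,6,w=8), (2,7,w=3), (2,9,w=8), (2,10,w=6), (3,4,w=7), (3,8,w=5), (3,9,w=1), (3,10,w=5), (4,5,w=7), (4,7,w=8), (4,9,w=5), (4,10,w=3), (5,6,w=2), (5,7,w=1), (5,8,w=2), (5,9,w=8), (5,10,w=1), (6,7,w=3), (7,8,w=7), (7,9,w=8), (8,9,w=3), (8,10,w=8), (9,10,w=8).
13 (MST edges: (1,3,w=1), (1,4,w=2), (1,10,w=2), (2,4,w=1), (3,9,w=1), (5,6,w=2), (5,7,w=1), (5,8,w=2), (5,10,w=1); sum of weights 1 + 2 + 2 + 1 + 1 + 2 + 1 + 2 + 1 = 13)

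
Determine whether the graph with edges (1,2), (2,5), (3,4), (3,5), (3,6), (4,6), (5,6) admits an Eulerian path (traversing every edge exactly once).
No (4 vertices have odd degree: {1, 3, 5, 6}; Eulerian path requires 0 or 2)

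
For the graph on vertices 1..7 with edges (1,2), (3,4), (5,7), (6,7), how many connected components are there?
3 (components: {1, 2}, {3, 4}, {5, 6, 7})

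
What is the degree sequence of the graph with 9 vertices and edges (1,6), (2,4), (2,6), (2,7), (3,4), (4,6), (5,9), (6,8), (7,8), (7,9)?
[4, 3, 3, 3, 2, 2, 1, 1, 1] (degrees: deg(1)=1, deg(2)=3, deg(3)=1, deg(4)=3, deg(5)=1, deg(6)=4, deg(7)=3, deg(8)=2, deg(9)=2)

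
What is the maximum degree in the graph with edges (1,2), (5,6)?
1 (attained at vertices 1, 2, 5, 6)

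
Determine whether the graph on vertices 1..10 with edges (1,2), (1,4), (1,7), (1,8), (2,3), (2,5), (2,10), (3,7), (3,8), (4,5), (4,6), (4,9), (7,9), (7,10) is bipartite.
Yes. Partition: {1, 3, 5, 6, 9, 10}, {2, 4, 7, 8}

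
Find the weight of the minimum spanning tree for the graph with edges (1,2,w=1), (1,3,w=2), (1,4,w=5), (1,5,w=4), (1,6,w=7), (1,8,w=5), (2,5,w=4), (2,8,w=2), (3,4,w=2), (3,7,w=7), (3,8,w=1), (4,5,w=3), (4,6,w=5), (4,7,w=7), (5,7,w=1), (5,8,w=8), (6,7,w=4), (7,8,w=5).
14 (MST edges: (1,2,w=1), (1,3,w=2), (3,4,w=2), (3,8,w=1), (4,5,w=3), (5,7,w=1), (6,7,w=4); sum of weights 1 + 2 + 2 + 1 + 3 + 1 + 4 = 14)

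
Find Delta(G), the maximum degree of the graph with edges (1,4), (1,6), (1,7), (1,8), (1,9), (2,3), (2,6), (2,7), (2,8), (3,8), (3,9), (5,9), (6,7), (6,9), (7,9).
5 (attained at vertices 1, 9)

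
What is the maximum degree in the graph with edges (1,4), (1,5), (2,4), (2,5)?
2 (attained at vertices 1, 2, 4, 5)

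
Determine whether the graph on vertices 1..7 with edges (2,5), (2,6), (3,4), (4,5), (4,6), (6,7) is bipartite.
Yes. Partition: {1, 2, 4, 7}, {3, 5, 6}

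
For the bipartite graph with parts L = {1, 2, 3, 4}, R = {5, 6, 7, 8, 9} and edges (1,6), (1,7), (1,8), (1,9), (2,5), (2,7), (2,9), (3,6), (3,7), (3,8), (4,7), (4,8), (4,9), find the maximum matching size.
4 (matching: (1,9), (2,7), (3,6), (4,8); upper bound min(|L|,|R|) = min(4,5) = 4)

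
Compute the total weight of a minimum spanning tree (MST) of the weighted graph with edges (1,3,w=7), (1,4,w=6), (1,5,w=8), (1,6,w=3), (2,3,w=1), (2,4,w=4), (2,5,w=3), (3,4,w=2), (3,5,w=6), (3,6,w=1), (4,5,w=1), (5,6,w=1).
7 (MST edges: (1,6,w=3), (2,3,w=1), (3,6,w=1), (4,5,w=1), (5,6,w=1); sum of weights 3 + 1 + 1 + 1 + 1 = 7)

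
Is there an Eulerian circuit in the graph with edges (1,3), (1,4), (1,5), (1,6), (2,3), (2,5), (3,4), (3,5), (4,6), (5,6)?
No (2 vertices have odd degree: {4, 6}; Eulerian circuit requires 0)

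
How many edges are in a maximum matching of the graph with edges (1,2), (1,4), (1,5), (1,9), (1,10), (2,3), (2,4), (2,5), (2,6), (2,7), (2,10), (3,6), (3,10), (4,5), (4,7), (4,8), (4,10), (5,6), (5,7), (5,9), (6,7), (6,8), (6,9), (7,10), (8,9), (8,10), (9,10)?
5 (matching: (1,9), (2,3), (4,8), (5,6), (7,10); upper bound floor(n/2) = floor(10/2) = 5)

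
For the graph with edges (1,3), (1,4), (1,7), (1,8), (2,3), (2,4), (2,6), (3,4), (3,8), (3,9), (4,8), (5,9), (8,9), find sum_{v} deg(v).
26 (handshake: sum of degrees = 2|E| = 2 x 13 = 26)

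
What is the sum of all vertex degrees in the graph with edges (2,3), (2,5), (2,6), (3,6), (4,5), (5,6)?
12 (handshake: sum of degrees = 2|E| = 2 x 6 = 12)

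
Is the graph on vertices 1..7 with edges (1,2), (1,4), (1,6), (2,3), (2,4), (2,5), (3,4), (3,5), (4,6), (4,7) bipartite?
No (odd cycle of length 3: 6 -> 1 -> 4 -> 6)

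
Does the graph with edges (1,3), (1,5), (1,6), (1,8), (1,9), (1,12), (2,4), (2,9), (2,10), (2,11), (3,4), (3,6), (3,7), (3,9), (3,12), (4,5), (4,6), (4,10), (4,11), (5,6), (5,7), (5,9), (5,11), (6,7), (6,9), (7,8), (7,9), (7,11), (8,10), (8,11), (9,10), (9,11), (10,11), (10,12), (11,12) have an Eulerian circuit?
Yes (the graph is connected and all 12 vertices have even degree)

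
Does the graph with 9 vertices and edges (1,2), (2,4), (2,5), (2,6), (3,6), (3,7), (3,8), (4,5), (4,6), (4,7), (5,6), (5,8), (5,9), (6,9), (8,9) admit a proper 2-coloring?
No (odd cycle of length 3: 4 -> 2 -> 5 -> 4)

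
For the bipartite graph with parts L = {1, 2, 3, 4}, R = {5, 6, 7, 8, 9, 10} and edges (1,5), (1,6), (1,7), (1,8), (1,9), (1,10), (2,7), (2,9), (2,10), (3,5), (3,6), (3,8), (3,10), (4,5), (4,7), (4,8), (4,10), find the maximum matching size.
4 (matching: (1,10), (2,9), (3,8), (4,7); upper bound min(|L|,|R|) = min(4,6) = 4)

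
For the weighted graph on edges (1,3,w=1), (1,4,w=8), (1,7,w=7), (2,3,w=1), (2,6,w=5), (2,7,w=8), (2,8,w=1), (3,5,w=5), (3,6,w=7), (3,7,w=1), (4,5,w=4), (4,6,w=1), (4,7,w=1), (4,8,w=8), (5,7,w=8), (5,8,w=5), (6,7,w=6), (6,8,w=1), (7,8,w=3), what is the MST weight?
10 (MST edges: (1,3,w=1), (2,3,w=1), (2,8,w=1), (3,7,w=1), (4,5,w=4), (4,6,w=1), (4,7,w=1); sum of weights 1 + 1 + 1 + 1 + 4 + 1 + 1 = 10)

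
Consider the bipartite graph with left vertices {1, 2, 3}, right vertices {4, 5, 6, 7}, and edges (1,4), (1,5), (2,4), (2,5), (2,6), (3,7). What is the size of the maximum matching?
3 (matching: (1,5), (2,6), (3,7); upper bound min(|L|,|R|) = min(3,4) = 3)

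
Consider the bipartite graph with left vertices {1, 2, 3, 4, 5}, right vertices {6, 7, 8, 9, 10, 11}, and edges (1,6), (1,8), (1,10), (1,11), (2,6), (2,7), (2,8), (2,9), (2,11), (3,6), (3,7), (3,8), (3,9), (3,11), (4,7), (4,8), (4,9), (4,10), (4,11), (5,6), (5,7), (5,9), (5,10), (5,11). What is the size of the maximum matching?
5 (matching: (1,11), (2,9), (3,8), (4,10), (5,7); upper bound min(|L|,|R|) = min(5,6) = 5)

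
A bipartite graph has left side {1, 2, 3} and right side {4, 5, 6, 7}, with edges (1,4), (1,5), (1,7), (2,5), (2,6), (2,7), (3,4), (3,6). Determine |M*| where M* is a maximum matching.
3 (matching: (1,7), (2,5), (3,6); upper bound min(|L|,|R|) = min(3,4) = 3)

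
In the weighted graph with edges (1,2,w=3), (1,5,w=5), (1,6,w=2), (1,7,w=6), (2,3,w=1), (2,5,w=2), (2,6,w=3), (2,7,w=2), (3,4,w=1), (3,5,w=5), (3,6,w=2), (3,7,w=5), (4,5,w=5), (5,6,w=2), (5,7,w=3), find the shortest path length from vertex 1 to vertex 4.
5 (path: 1 -> 6 -> 3 -> 4; weights 2 + 2 + 1 = 5)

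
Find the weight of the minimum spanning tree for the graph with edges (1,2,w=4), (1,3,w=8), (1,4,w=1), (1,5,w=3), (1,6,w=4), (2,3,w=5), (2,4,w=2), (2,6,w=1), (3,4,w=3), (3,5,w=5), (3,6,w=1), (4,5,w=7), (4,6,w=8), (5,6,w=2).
7 (MST edges: (1,4,w=1), (2,4,w=2), (2,6,w=1), (3,6,w=1), (5,6,w=2); sum of weights 1 + 2 + 1 + 1 + 2 = 7)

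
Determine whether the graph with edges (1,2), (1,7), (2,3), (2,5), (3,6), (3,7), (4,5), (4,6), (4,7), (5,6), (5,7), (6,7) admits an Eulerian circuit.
No (4 vertices have odd degree: {2, 3, 4, 7}; Eulerian circuit requires 0)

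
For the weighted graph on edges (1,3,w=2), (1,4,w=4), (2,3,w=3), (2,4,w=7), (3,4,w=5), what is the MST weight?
9 (MST edges: (1,3,w=2), (1,4,w=4), (2,3,w=3); sum of weights 2 + 4 + 3 = 9)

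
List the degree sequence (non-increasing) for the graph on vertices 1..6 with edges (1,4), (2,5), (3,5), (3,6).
[2, 2, 1, 1, 1, 1] (degrees: deg(1)=1, deg(2)=1, deg(3)=2, deg(4)=1, deg(5)=2, deg(6)=1)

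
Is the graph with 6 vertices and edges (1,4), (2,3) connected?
No, it has 4 components: {1, 4}, {2, 3}, {5}, {6}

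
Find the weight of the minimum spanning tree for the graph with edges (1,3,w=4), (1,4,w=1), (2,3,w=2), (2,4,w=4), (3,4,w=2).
5 (MST edges: (1,4,w=1), (2,3,w=2), (3,4,w=2); sum of weights 1 + 2 + 2 = 5)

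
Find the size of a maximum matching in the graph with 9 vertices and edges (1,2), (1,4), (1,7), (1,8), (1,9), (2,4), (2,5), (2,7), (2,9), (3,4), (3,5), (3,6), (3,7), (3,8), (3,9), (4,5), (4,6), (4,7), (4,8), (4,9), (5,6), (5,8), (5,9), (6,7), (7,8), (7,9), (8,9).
4 (matching: (1,8), (2,7), (4,6), (5,9); upper bound floor(n/2) = floor(9/2) = 4)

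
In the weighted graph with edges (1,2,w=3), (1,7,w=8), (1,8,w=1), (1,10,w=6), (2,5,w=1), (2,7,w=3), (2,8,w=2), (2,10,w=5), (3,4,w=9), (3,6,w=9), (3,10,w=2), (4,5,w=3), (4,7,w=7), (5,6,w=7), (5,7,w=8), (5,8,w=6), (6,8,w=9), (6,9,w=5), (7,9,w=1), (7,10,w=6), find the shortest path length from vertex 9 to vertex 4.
8 (path: 9 -> 7 -> 4; weights 1 + 7 = 8)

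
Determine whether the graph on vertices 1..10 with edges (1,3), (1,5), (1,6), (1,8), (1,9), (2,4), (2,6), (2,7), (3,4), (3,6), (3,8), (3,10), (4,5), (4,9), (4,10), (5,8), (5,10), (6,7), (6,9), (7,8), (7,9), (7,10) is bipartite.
No (odd cycle of length 3: 9 -> 1 -> 6 -> 9)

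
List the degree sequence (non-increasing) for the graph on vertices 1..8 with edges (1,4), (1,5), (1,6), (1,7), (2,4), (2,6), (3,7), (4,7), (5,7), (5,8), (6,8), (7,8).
[5, 4, 3, 3, 3, 3, 2, 1] (degrees: deg(1)=4, deg(2)=2, deg(3)=1, deg(4)=3, deg(5)=3, deg(6)=3, deg(7)=5, deg(8)=3)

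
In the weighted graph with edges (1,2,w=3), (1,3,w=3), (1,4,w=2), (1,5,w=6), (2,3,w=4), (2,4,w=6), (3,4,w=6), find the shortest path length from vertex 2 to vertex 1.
3 (path: 2 -> 1; weights 3 = 3)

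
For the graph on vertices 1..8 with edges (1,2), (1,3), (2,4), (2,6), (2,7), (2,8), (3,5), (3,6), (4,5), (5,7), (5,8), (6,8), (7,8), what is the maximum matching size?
4 (matching: (1,3), (2,4), (5,7), (6,8); upper bound floor(n/2) = floor(8/2) = 4)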